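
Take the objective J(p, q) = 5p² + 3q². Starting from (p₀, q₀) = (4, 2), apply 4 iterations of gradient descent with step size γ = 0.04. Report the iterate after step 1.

∇J = (10p, 6q)
(p₁, q₁) = (4, 2) − 0.04·(40, 12) = (2.4, 1.52)

(2.4, 1.52)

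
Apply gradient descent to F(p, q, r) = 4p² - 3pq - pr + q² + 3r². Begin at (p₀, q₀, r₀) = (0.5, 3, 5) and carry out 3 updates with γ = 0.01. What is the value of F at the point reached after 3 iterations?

∇F = (8p - 3q - r, -3p + 2q, -p + 6r)
(p₁, q₁, r₁) = (0.5, 3, 5) − 0.01·(-10, 4.5, 29.5) = (0.6, 2.955, 4.705)
(p₂, q₂, r₂) = (0.6, 2.955, 4.705) − 0.01·(-8.77, 4.11, 27.63) = (0.6877, 2.9139, 4.4287)
(p₃, q₃, r₃) = (0.6877, 2.9139, 4.4287) − 0.01·(-7.6688, 3.7647, 25.8845) = (0.764388, 2.876253, 4.169855)
F(0.764388, 2.876253, 4.169855) = 52.989952583028

52.989952583028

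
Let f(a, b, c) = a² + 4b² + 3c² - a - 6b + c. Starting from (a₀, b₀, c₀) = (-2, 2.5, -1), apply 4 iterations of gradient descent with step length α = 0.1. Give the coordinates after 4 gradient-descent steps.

(-0.524, 0.7528, -0.188)

∇f = (2a - 1, 8b - 6, 6c + 1)
(a₁, b₁, c₁) = (-2, 2.5, -1) − 0.1·(-5, 14, -5) = (-1.5, 1.1, -0.5)
(a₂, b₂, c₂) = (-1.5, 1.1, -0.5) − 0.1·(-4, 2.8, -2) = (-1.1, 0.82, -0.3)
(a₃, b₃, c₃) = (-1.1, 0.82, -0.3) − 0.1·(-3.2, 0.56, -0.8) = (-0.78, 0.764, -0.22)
(a₄, b₄, c₄) = (-0.78, 0.764, -0.22) − 0.1·(-2.56, 0.112, -0.32) = (-0.524, 0.7528, -0.188)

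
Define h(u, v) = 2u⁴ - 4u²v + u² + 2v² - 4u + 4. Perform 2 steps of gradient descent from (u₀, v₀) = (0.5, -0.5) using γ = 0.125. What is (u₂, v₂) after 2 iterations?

(0.6875, 0.0625)

∇h = (8u³ - 8uv + 2u - 4, -4u² + 4v)
Step 1: at (0.5, -0.5), ∇h = (0, -3) → (0.5, -0.5) − 0.125·(0, -3) = (0.5, -0.125)
Step 2: at (0.5, -0.125), ∇h = (-1.5, -1.5) → (0.5, -0.125) − 0.125·(-1.5, -1.5) = (0.6875, 0.0625)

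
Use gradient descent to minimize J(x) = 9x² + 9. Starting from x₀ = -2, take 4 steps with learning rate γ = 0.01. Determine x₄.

J′(x) = 18x
x₁ = -2 − 0.01·(-36) = -1.64
x₂ = -1.64 − 0.01·(-29.52) = -1.3448
x₃ = -1.3448 − 0.01·(-24.2064) = -1.102736
x₄ = -1.102736 − 0.01·(-19.849248) = -0.90424352

-0.90424352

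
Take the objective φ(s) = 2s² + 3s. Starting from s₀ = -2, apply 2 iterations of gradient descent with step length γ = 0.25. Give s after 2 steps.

φ′(s) = 4s + 3
Step 1: φ′(-2) = -5; s₁ = -2 − 0.25·(-5) = -0.75
Step 2: φ′(-0.75) = 0; s₂ = -0.75 − 0.25·0 = -0.75

-0.75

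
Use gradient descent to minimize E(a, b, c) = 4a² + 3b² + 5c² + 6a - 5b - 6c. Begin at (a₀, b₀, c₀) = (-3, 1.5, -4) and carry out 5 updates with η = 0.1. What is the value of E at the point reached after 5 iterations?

-6.1331914496

∇E = (8a + 6, 6b - 5, 10c - 6)
Step 1: at (-3, 1.5, -4), ∇E = (-18, 4, -46) → (-3, 1.5, -4) − 0.1·(-18, 4, -46) = (-1.2, 1.1, 0.6)
Step 2: at (-1.2, 1.1, 0.6), ∇E = (-3.6, 1.6, 0) → (-1.2, 1.1, 0.6) − 0.1·(-3.6, 1.6, 0) = (-0.84, 0.94, 0.6)
Step 3: at (-0.84, 0.94, 0.6), ∇E = (-0.72, 0.64, 0) → (-0.84, 0.94, 0.6) − 0.1·(-0.72, 0.64, 0) = (-0.768, 0.876, 0.6)
Step 4: at (-0.768, 0.876, 0.6), ∇E = (-0.144, 0.256, 0) → (-0.768, 0.876, 0.6) − 0.1·(-0.144, 0.256, 0) = (-0.7536, 0.8504, 0.6)
Step 5: at (-0.7536, 0.8504, 0.6), ∇E = (-0.0288, 0.1024, 0) → (-0.7536, 0.8504, 0.6) − 0.1·(-0.0288, 0.1024, 0) = (-0.75072, 0.84016, 0.6)
E(-0.75072, 0.84016, 0.6) = -6.1331914496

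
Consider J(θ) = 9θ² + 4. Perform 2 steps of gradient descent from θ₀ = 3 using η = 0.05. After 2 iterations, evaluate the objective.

J′(θ) = 18θ
θ₁ = 3 − 0.05·54 = 0.3
θ₂ = 0.3 − 0.05·5.4 = 0.03
J(0.03) = 4.0081

4.0081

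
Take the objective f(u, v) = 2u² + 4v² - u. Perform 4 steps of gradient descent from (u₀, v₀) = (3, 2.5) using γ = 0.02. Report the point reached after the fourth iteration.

(2.22008064, 1.2446784)

∇f = (4u - 1, 8v)
Step 1: at (3, 2.5), ∇f = (11, 20) → (3, 2.5) − 0.02·(11, 20) = (2.78, 2.1)
Step 2: at (2.78, 2.1), ∇f = (10.12, 16.8) → (2.78, 2.1) − 0.02·(10.12, 16.8) = (2.5776, 1.764)
Step 3: at (2.5776, 1.764), ∇f = (9.3104, 14.112) → (2.5776, 1.764) − 0.02·(9.3104, 14.112) = (2.391392, 1.48176)
Step 4: at (2.391392, 1.48176), ∇f = (8.565568, 11.85408) → (2.391392, 1.48176) − 0.02·(8.565568, 11.85408) = (2.22008064, 1.2446784)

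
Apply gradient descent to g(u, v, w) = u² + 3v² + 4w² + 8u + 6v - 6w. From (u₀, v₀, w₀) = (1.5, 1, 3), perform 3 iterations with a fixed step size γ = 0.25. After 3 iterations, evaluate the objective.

-0.33984375

∇g = (2u + 8, 6v + 6, 8w - 6)
(u₁, v₁, w₁) = (1.5, 1, 3) − 0.25·(11, 12, 18) = (-1.25, -2, -1.5)
(u₂, v₂, w₂) = (-1.25, -2, -1.5) − 0.25·(5.5, -6, -18) = (-2.625, -0.5, 3)
(u₃, v₃, w₃) = (-2.625, -0.5, 3) − 0.25·(2.75, 3, 18) = (-3.3125, -1.25, -1.5)
g(-3.3125, -1.25, -1.5) = -0.33984375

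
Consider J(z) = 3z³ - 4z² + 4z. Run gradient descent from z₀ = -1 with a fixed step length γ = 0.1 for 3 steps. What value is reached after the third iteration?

-219.3390769

J′(z) = 9z² - 8z + 4
z₁ = -1 − 0.1·21 = -3.1
z₂ = -3.1 − 0.1·115.29 = -14.629
z₃ = -14.629 − 0.1·2047.100769 = -219.3390769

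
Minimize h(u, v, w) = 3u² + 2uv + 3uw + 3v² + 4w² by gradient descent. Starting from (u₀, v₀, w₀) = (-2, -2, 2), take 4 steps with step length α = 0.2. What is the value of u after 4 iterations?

∇h = (6u + 2v + 3w, 2u + 6v, 3u + 8w)
(u₁, v₁, w₁) = (-2, -2, 2) − 0.2·(-10, -16, 10) = (0, 1.2, 0)
(u₂, v₂, w₂) = (0, 1.2, 0) − 0.2·(2.4, 7.2, 0) = (-0.48, -0.24, 0)
(u₃, v₃, w₃) = (-0.48, -0.24, 0) − 0.2·(-3.36, -2.4, -1.44) = (0.192, 0.24, 0.288)
(u₄, v₄, w₄) = (0.192, 0.24, 0.288) − 0.2·(2.496, 1.824, 2.88) = (-0.3072, -0.1248, -0.288)
u = -0.3072

-0.3072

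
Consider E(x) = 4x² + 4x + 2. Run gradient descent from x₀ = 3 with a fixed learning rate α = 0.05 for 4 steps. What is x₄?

E′(x) = 8x + 4
x₁ = 3 − 0.05·28 = 1.6
x₂ = 1.6 − 0.05·16.8 = 0.76
x₃ = 0.76 − 0.05·10.08 = 0.256
x₄ = 0.256 − 0.05·6.048 = -0.0464

-0.0464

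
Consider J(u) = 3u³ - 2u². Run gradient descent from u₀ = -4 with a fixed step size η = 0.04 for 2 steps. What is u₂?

J′(u) = 9u² - 4u
Step 1: J′(-4) = 160; u₁ = -4 − 0.04·160 = -10.4
Step 2: J′(-10.4) = 1015.04; u₂ = -10.4 − 0.04·1015.04 = -51.0016

-51.0016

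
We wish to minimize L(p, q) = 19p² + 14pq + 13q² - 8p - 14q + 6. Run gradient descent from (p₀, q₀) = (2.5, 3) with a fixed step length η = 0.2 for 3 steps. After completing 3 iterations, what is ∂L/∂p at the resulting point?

-81506.52

∇L = (38p + 14q - 8, 14p + 26q - 14)
Step 1: at (2.5, 3), ∇L = (129, 99) → (2.5, 3) − 0.2·(129, 99) = (-23.3, -16.8)
Step 2: at (-23.3, -16.8), ∇L = (-1128.6, -777) → (-23.3, -16.8) − 0.2·(-1128.6, -777) = (202.42, 138.6)
Step 3: at (202.42, 138.6), ∇L = (9624.36, 6423.48) → (202.42, 138.6) − 0.2·(9624.36, 6423.48) = (-1722.452, -1146.096)
∂L/∂p at (-1722.452, -1146.096) = -81506.52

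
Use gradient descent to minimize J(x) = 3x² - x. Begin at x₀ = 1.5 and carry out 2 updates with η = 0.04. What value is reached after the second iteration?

0.9368

J′(x) = 6x - 1
x₁ = 1.5 − 0.04·8 = 1.18
x₂ = 1.18 − 0.04·6.08 = 0.9368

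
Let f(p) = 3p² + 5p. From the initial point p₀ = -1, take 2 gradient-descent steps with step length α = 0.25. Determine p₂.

-0.875

f′(p) = 6p + 5
p₁ = -1 − 0.25·(-1) = -0.75
p₂ = -0.75 − 0.25·0.5 = -0.875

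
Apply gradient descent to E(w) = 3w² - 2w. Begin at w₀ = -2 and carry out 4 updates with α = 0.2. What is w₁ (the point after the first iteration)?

0.8

E′(w) = 6w - 2
w₁ = -2 − 0.2·(-14) = 0.8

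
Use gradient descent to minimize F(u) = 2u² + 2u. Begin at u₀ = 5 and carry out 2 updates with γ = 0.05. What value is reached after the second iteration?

3.02

F′(u) = 4u + 2
u₁ = 5 − 0.05·22 = 3.9
u₂ = 3.9 − 0.05·17.6 = 3.02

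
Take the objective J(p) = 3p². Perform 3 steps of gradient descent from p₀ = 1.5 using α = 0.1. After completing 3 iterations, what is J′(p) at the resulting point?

0.576

J′(p) = 6p
Step 1: J′(1.5) = 9; p₁ = 1.5 − 0.1·9 = 0.6
Step 2: J′(0.6) = 3.6; p₂ = 0.6 − 0.1·3.6 = 0.24
Step 3: J′(0.24) = 1.44; p₃ = 0.24 − 0.1·1.44 = 0.096
J′(p) at (0.096) = 0.576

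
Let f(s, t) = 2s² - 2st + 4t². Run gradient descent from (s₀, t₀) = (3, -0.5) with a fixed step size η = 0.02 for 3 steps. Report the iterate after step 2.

(2.5088, -0.1424)

∇f = (4s - 2t, -2s + 8t)
Step 1: at (3, -0.5), ∇f = (13, -10) → (3, -0.5) − 0.02·(13, -10) = (2.74, -0.3)
Step 2: at (2.74, -0.3), ∇f = (11.56, -7.88) → (2.74, -0.3) − 0.02·(11.56, -7.88) = (2.5088, -0.1424)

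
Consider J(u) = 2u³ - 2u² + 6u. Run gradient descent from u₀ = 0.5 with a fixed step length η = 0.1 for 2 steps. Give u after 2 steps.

-0.6715

J′(u) = 6u² - 4u + 6
Step 1: J′(0.5) = 5.5; u₁ = 0.5 − 0.1·5.5 = -0.05
Step 2: J′(-0.05) = 6.215; u₂ = -0.05 − 0.1·6.215 = -0.6715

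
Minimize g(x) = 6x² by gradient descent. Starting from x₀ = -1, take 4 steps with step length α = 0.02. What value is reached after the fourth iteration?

-0.33362176

g′(x) = 12x
x₁ = -1 − 0.02·(-12) = -0.76
x₂ = -0.76 − 0.02·(-9.12) = -0.5776
x₃ = -0.5776 − 0.02·(-6.9312) = -0.438976
x₄ = -0.438976 − 0.02·(-5.267712) = -0.33362176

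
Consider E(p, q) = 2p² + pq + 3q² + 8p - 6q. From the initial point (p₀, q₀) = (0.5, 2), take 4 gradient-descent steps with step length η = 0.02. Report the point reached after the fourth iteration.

∇E = (4p + q + 8, p + 6q - 6)
Step 1: at (0.5, 2), ∇E = (12, 6.5) → (0.5, 2) − 0.02·(12, 6.5) = (0.26, 1.87)
Step 2: at (0.26, 1.87), ∇E = (10.91, 5.48) → (0.26, 1.87) − 0.02·(10.91, 5.48) = (0.0418, 1.7604)
Step 3: at (0.0418, 1.7604), ∇E = (9.9276, 4.6042) → (0.0418, 1.7604) − 0.02·(9.9276, 4.6042) = (-0.156752, 1.668316)
Step 4: at (-0.156752, 1.668316), ∇E = (9.041308, 3.853144) → (-0.156752, 1.668316) − 0.02·(9.041308, 3.853144) = (-0.33757816, 1.59125312)

(-0.33757816, 1.59125312)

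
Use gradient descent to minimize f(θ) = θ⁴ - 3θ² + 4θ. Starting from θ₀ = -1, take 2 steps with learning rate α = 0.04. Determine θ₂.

-1.39254016

f′(θ) = 4θ³ - 6θ + 4
Step 1: f′(-1) = 6; θ₁ = -1 − 0.04·6 = -1.24
Step 2: f′(-1.24) = 3.813504; θ₂ = -1.24 − 0.04·3.813504 = -1.39254016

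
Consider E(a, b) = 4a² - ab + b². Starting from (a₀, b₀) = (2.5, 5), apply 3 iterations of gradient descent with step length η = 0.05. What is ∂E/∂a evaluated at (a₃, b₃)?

∇E = (8a - b, -a + 2b)
(a₁, b₁) = (2.5, 5) − 0.05·(15, 7.5) = (1.75, 4.625)
(a₂, b₂) = (1.75, 4.625) − 0.05·(9.375, 7.5) = (1.28125, 4.25)
(a₃, b₃) = (1.28125, 4.25) − 0.05·(6, 7.21875) = (0.98125, 3.8890625)
∂E/∂a at (0.98125, 3.8890625) = 3.9609375

3.9609375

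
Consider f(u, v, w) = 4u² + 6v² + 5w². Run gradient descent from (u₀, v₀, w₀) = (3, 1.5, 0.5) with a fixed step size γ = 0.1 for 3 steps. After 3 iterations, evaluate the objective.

∇f = (8u, 12v, 10w)
Step 1: at (3, 1.5, 0.5), ∇f = (24, 18, 5) → (3, 1.5, 0.5) − 0.1·(24, 18, 5) = (0.6, -0.3, 0)
Step 2: at (0.6, -0.3, 0), ∇f = (4.8, -3.6, 0) → (0.6, -0.3, 0) − 0.1·(4.8, -3.6, 0) = (0.12, 0.06, 0)
Step 3: at (0.12, 0.06, 0), ∇f = (0.96, 0.72, 0) → (0.12, 0.06, 0) − 0.1·(0.96, 0.72, 0) = (0.024, -0.012, 0)
f(0.024, -0.012, 0) = 0.003168

0.003168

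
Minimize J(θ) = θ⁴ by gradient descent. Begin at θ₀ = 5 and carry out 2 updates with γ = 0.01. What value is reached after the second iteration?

J′(θ) = 4θ³
Step 1: J′(5) = 500; θ₁ = 5 − 0.01·500 = 0
Step 2: J′(0) = 0; θ₂ = 0 − 0.01·0 = 0

0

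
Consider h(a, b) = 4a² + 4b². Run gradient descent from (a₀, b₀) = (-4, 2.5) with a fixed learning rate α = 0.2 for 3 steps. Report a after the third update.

∇h = (8a, 8b)
(a₁, b₁) = (-4, 2.5) − 0.2·(-32, 20) = (2.4, -1.5)
(a₂, b₂) = (2.4, -1.5) − 0.2·(19.2, -12) = (-1.44, 0.9)
(a₃, b₃) = (-1.44, 0.9) − 0.2·(-11.52, 7.2) = (0.864, -0.54)
a = 0.864

0.864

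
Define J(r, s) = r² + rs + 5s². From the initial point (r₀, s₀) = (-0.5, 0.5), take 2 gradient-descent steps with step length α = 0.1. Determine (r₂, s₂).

(-0.365, 0.045)

∇J = (2r + s, r + 10s)
(r₁, s₁) = (-0.5, 0.5) − 0.1·(-0.5, 4.5) = (-0.45, 0.05)
(r₂, s₂) = (-0.45, 0.05) − 0.1·(-0.85, 0.05) = (-0.365, 0.045)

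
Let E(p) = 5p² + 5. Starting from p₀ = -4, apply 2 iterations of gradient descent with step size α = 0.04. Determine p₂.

E′(p) = 10p
Step 1: E′(-4) = -40; p₁ = -4 − 0.04·(-40) = -2.4
Step 2: E′(-2.4) = -24; p₂ = -2.4 − 0.04·(-24) = -1.44

-1.44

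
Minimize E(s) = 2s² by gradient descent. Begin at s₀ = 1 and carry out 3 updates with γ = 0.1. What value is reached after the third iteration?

E′(s) = 4s
Step 1: E′(1) = 4; s₁ = 1 − 0.1·4 = 0.6
Step 2: E′(0.6) = 2.4; s₂ = 0.6 − 0.1·2.4 = 0.36
Step 3: E′(0.36) = 1.44; s₃ = 0.36 − 0.1·1.44 = 0.216

0.216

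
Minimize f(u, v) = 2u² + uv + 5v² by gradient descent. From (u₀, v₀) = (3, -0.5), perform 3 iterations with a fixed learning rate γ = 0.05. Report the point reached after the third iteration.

(1.5840625, -0.258625)

∇f = (4u + v, u + 10v)
(u₁, v₁) = (3, -0.5) − 0.05·(11.5, -2) = (2.425, -0.4)
(u₂, v₂) = (2.425, -0.4) − 0.05·(9.3, -1.575) = (1.96, -0.32125)
(u₃, v₃) = (1.96, -0.32125) − 0.05·(7.51875, -1.2525) = (1.5840625, -0.258625)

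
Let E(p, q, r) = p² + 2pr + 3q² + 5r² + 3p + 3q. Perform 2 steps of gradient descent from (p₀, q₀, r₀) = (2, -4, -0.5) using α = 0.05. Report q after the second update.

-2.215

∇E = (2p + 2r + 3, 6q + 3, 2p + 10r)
(p₁, q₁, r₁) = (2, -4, -0.5) − 0.05·(6, -21, -1) = (1.7, -2.95, -0.45)
(p₂, q₂, r₂) = (1.7, -2.95, -0.45) − 0.05·(5.5, -14.7, -1.1) = (1.425, -2.215, -0.395)
q = -2.215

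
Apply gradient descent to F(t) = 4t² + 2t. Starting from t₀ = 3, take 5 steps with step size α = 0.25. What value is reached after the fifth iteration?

F′(t) = 8t + 2
t₁ = 3 − 0.25·26 = -3.5
t₂ = -3.5 − 0.25·(-26) = 3
t₃ = 3 − 0.25·26 = -3.5
t₄ = -3.5 − 0.25·(-26) = 3
t₅ = 3 − 0.25·26 = -3.5

-3.5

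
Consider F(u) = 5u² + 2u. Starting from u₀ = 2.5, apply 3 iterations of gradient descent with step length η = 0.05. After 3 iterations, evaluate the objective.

0.36953125

F′(u) = 10u + 2
u₁ = 2.5 − 0.05·27 = 1.15
u₂ = 1.15 − 0.05·13.5 = 0.475
u₃ = 0.475 − 0.05·6.75 = 0.1375
F(0.1375) = 0.36953125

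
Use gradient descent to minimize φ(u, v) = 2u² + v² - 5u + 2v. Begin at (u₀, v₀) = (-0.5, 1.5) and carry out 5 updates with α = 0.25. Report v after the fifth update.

∇φ = (4u - 5, 2v + 2)
(u₁, v₁) = (-0.5, 1.5) − 0.25·(-7, 5) = (1.25, 0.25)
(u₂, v₂) = (1.25, 0.25) − 0.25·(0, 2.5) = (1.25, -0.375)
(u₃, v₃) = (1.25, -0.375) − 0.25·(0, 1.25) = (1.25, -0.6875)
(u₄, v₄) = (1.25, -0.6875) − 0.25·(0, 0.625) = (1.25, -0.84375)
(u₅, v₅) = (1.25, -0.84375) − 0.25·(0, 0.3125) = (1.25, -0.921875)
v = -0.921875

-0.921875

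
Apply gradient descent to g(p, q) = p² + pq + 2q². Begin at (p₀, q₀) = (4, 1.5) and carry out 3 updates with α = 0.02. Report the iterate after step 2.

(3.6316, 1.1198)

∇g = (2p + q, p + 4q)
Step 1: at (4, 1.5), ∇g = (9.5, 10) → (4, 1.5) − 0.02·(9.5, 10) = (3.81, 1.3)
Step 2: at (3.81, 1.3), ∇g = (8.92, 9.01) → (3.81, 1.3) − 0.02·(8.92, 9.01) = (3.6316, 1.1198)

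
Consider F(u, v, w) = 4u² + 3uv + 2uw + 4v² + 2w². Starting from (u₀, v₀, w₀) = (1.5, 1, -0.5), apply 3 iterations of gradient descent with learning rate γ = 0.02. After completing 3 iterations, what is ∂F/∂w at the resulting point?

∇F = (8u + 3v + 2w, 3u + 8v, 2u + 4w)
Step 1: at (1.5, 1, -0.5), ∇F = (14, 12.5, 1) → (1.5, 1, -0.5) − 0.02·(14, 12.5, 1) = (1.22, 0.75, -0.52)
Step 2: at (1.22, 0.75, -0.52), ∇F = (10.97, 9.66, 0.36) → (1.22, 0.75, -0.52) − 0.02·(10.97, 9.66, 0.36) = (1.0006, 0.5568, -0.5272)
Step 3: at (1.0006, 0.5568, -0.5272), ∇F = (8.6208, 7.4562, -0.1076) → (1.0006, 0.5568, -0.5272) − 0.02·(8.6208, 7.4562, -0.1076) = (0.828184, 0.407676, -0.525048)
∂F/∂w at (0.828184, 0.407676, -0.525048) = -0.443824

-0.443824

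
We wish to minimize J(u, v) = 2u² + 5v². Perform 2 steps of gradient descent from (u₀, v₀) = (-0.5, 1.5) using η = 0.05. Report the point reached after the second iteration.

(-0.32, 0.375)

∇J = (4u, 10v)
(u₁, v₁) = (-0.5, 1.5) − 0.05·(-2, 15) = (-0.4, 0.75)
(u₂, v₂) = (-0.4, 0.75) − 0.05·(-1.6, 7.5) = (-0.32, 0.375)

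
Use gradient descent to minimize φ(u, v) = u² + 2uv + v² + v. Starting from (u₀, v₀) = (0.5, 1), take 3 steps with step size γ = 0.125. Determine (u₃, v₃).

∇φ = (2u + 2v, 2u + 2v + 1)
(u₁, v₁) = (0.5, 1) − 0.125·(3, 4) = (0.125, 0.5)
(u₂, v₂) = (0.125, 0.5) − 0.125·(1.25, 2.25) = (-0.03125, 0.21875)
(u₃, v₃) = (-0.03125, 0.21875) − 0.125·(0.375, 1.375) = (-0.078125, 0.046875)

(-0.078125, 0.046875)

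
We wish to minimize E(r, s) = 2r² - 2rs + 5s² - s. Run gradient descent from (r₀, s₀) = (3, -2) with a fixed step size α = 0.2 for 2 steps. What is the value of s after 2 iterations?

-3.28

∇E = (4r - 2s, -2r + 10s - 1)
(r₁, s₁) = (3, -2) − 0.2·(16, -27) = (-0.2, 3.4)
(r₂, s₂) = (-0.2, 3.4) − 0.2·(-7.6, 33.4) = (1.32, -3.28)
s = -3.28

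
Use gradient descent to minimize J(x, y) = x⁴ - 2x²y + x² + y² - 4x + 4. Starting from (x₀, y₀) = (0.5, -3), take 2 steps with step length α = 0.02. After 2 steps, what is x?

∇J = (4x³ - 4xy + 2x - 4, -2x² + 2y)
(x₁, y₁) = (0.5, -3) − 0.02·(3.5, -6.5) = (0.43, -2.87)
(x₂, y₂) = (0.43, -2.87) − 0.02·(2.114428, -6.1098) = (0.38771144, -2.747804)
x = 0.38771144

0.38771144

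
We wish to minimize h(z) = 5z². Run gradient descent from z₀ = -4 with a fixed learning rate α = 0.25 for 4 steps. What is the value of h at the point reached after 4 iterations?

2050.3125

h′(z) = 10z
z₁ = -4 − 0.25·(-40) = 6
z₂ = 6 − 0.25·60 = -9
z₃ = -9 − 0.25·(-90) = 13.5
z₄ = 13.5 − 0.25·135 = -20.25
h(-20.25) = 2050.3125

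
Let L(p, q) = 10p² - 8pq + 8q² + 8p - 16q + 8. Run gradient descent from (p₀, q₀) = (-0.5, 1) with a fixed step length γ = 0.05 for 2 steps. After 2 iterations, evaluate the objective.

0.0512

∇L = (20p - 8q + 8, -8p + 16q - 16)
Step 1: at (-0.5, 1), ∇L = (-10, 4) → (-0.5, 1) − 0.05·(-10, 4) = (0, 0.8)
Step 2: at (0, 0.8), ∇L = (1.6, -3.2) → (0, 0.8) − 0.05·(1.6, -3.2) = (-0.08, 0.96)
L(-0.08, 0.96) = 0.0512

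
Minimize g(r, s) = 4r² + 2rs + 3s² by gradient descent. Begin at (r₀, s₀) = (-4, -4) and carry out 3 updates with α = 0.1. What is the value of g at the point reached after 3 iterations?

0.082944

∇g = (8r + 2s, 2r + 6s)
Step 1: at (-4, -4), ∇g = (-40, -32) → (-4, -4) − 0.1·(-40, -32) = (0, -0.8)
Step 2: at (0, -0.8), ∇g = (-1.6, -4.8) → (0, -0.8) − 0.1·(-1.6, -4.8) = (0.16, -0.32)
Step 3: at (0.16, -0.32), ∇g = (0.64, -1.6) → (0.16, -0.32) − 0.1·(0.64, -1.6) = (0.096, -0.16)
g(0.096, -0.16) = 0.082944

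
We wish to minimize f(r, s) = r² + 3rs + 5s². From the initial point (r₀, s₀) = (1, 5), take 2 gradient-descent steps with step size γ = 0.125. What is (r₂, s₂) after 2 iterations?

∇f = (2r + 3s, 3r + 10s)
(r₁, s₁) = (1, 5) − 0.125·(17, 53) = (-1.125, -1.625)
(r₂, s₂) = (-1.125, -1.625) − 0.125·(-7.125, -19.625) = (-0.234375, 0.828125)

(-0.234375, 0.828125)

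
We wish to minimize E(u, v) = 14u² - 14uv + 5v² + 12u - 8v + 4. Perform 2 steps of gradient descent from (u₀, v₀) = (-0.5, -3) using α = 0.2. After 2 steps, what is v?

∇E = (28u - 14v + 12, -14u + 10v - 8)
Step 1: at (-0.5, -3), ∇E = (40, -31) → (-0.5, -3) − 0.2·(40, -31) = (-8.5, 3.2)
Step 2: at (-8.5, 3.2), ∇E = (-270.8, 143) → (-8.5, 3.2) − 0.2·(-270.8, 143) = (45.66, -25.4)
v = -25.4

-25.4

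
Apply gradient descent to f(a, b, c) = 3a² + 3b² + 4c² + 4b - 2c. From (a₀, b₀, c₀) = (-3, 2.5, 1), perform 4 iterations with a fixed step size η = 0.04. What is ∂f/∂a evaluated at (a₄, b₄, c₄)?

∇f = (6a, 6b + 4, 8c - 2)
(a₁, b₁, c₁) = (-3, 2.5, 1) − 0.04·(-18, 19, 6) = (-2.28, 1.74, 0.76)
(a₂, b₂, c₂) = (-2.28, 1.74, 0.76) − 0.04·(-13.68, 14.44, 4.08) = (-1.7328, 1.1624, 0.5968)
(a₃, b₃, c₃) = (-1.7328, 1.1624, 0.5968) − 0.04·(-10.3968, 10.9744, 2.7744) = (-1.316928, 0.723424, 0.485824)
(a₄, b₄, c₄) = (-1.316928, 0.723424, 0.485824) − 0.04·(-7.901568, 8.340544, 1.886592) = (-1.00086528, 0.38980224, 0.41036032)
∂f/∂a at (-1.00086528, 0.38980224, 0.41036032) = -6.00519168

-6.00519168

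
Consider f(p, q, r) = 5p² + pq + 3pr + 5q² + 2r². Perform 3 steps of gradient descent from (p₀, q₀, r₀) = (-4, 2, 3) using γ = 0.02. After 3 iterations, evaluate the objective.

31.45127278464

∇f = (10p + q + 3r, p + 10q, 3p + 4r)
(p₁, q₁, r₁) = (-4, 2, 3) − 0.02·(-29, 16, 0) = (-3.42, 1.68, 3)
(p₂, q₂, r₂) = (-3.42, 1.68, 3) − 0.02·(-23.52, 13.38, 1.74) = (-2.9496, 1.4124, 2.9652)
(p₃, q₃, r₃) = (-2.9496, 1.4124, 2.9652) − 0.02·(-19.188, 11.1744, 3.012) = (-2.56584, 1.188912, 2.90496)
f(-2.56584, 1.188912, 2.90496) = 31.45127278464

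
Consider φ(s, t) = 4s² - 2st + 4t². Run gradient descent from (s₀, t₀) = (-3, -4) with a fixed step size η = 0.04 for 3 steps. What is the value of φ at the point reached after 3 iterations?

∇φ = (8s - 2t, -2s + 8t)
(s₁, t₁) = (-3, -4) − 0.04·(-16, -26) = (-2.36, -2.96)
(s₂, t₂) = (-2.36, -2.96) − 0.04·(-12.96, -18.96) = (-1.8416, -2.2016)
(s₃, t₃) = (-1.8416, -2.2016) − 0.04·(-10.3296, -13.9296) = (-1.428416, -1.644416)
φ(-1.428416, -1.644416) = 14.280084750336

14.280084750336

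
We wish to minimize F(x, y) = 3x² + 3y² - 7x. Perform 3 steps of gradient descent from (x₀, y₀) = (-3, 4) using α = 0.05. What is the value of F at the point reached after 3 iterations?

7.69137075

∇F = (6x - 7, 6y)
Step 1: at (-3, 4), ∇F = (-25, 24) → (-3, 4) − 0.05·(-25, 24) = (-1.75, 2.8)
Step 2: at (-1.75, 2.8), ∇F = (-17.5, 16.8) → (-1.75, 2.8) − 0.05·(-17.5, 16.8) = (-0.875, 1.96)
Step 3: at (-0.875, 1.96), ∇F = (-12.25, 11.76) → (-0.875, 1.96) − 0.05·(-12.25, 11.76) = (-0.2625, 1.372)
F(-0.2625, 1.372) = 7.69137075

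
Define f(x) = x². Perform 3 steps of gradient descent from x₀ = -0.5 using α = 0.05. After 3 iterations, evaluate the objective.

f′(x) = 2x
Step 1: f′(-0.5) = -1; x₁ = -0.5 − 0.05·(-1) = -0.45
Step 2: f′(-0.45) = -0.9; x₂ = -0.45 − 0.05·(-0.9) = -0.405
Step 3: f′(-0.405) = -0.81; x₃ = -0.405 − 0.05·(-0.81) = -0.3645
f(-0.3645) = 0.13286025

0.13286025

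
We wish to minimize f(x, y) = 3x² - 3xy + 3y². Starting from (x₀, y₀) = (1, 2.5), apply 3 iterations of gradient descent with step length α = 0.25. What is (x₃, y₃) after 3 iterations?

(1.4921875, -1.4375)

∇f = (6x - 3y, -3x + 6y)
(x₁, y₁) = (1, 2.5) − 0.25·(-1.5, 12) = (1.375, -0.5)
(x₂, y₂) = (1.375, -0.5) − 0.25·(9.75, -7.125) = (-1.0625, 1.28125)
(x₃, y₃) = (-1.0625, 1.28125) − 0.25·(-10.21875, 10.875) = (1.4921875, -1.4375)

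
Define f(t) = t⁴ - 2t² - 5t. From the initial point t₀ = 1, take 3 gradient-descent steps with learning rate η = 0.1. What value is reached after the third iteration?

1.46875

f′(t) = 4t³ - 4t - 5
t₁ = 1 − 0.1·(-5) = 1.5
t₂ = 1.5 − 0.1·2.5 = 1.25
t₃ = 1.25 − 0.1·(-2.1875) = 1.46875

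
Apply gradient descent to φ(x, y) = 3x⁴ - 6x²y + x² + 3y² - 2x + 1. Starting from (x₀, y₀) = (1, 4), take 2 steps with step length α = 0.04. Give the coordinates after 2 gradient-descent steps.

(-0.80652032, 3.921664)

∇φ = (12x³ - 12xy + 2x - 2, -6x² + 6y)
Step 1: at (1, 4), ∇φ = (-36, 18) → (1, 4) − 0.04·(-36, 18) = (2.44, 3.28)
Step 2: at (2.44, 3.28), ∇φ = (81.163008, -16.0416) → (2.44, 3.28) − 0.04·(81.163008, -16.0416) = (-0.80652032, 3.921664)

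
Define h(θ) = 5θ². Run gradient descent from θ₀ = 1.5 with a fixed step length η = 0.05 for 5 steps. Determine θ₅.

h′(θ) = 10θ
θ₁ = 1.5 − 0.05·15 = 0.75
θ₂ = 0.75 − 0.05·7.5 = 0.375
θ₃ = 0.375 − 0.05·3.75 = 0.1875
θ₄ = 0.1875 − 0.05·1.875 = 0.09375
θ₅ = 0.09375 − 0.05·0.9375 = 0.046875

0.046875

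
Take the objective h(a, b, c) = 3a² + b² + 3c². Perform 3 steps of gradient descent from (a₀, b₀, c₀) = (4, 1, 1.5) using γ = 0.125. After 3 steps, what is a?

∇h = (6a, 2b, 6c)
Step 1: at (4, 1, 1.5), ∇h = (24, 2, 9) → (4, 1, 1.5) − 0.125·(24, 2, 9) = (1, 0.75, 0.375)
Step 2: at (1, 0.75, 0.375), ∇h = (6, 1.5, 2.25) → (1, 0.75, 0.375) − 0.125·(6, 1.5, 2.25) = (0.25, 0.5625, 0.09375)
Step 3: at (0.25, 0.5625, 0.09375), ∇h = (1.5, 1.125, 0.5625) → (0.25, 0.5625, 0.09375) − 0.125·(1.5, 1.125, 0.5625) = (0.0625, 0.421875, 0.0234375)
a = 0.0625

0.0625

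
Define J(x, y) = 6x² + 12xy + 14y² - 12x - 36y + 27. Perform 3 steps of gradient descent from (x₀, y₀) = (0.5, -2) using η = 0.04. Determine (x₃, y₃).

∇J = (12x + 12y - 12, 12x + 28y - 36)
Step 1: at (0.5, -2), ∇J = (-30, -86) → (0.5, -2) − 0.04·(-30, -86) = (1.7, 1.44)
Step 2: at (1.7, 1.44), ∇J = (25.68, 24.72) → (1.7, 1.44) − 0.04·(25.68, 24.72) = (0.6728, 0.4512)
Step 3: at (0.6728, 0.4512), ∇J = (1.488, -15.2928) → (0.6728, 0.4512) − 0.04·(1.488, -15.2928) = (0.61328, 1.062912)

(0.61328, 1.062912)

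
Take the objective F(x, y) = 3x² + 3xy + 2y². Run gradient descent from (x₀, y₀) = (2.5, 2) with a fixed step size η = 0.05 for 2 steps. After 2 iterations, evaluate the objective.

5.1372265625

∇F = (6x + 3y, 3x + 4y)
(x₁, y₁) = (2.5, 2) − 0.05·(21, 15.5) = (1.45, 1.225)
(x₂, y₂) = (1.45, 1.225) − 0.05·(12.375, 9.25) = (0.83125, 0.7625)
F(0.83125, 0.7625) = 5.1372265625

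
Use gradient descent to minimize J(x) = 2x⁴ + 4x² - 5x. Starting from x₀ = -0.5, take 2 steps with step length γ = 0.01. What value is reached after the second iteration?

-0.31288

J′(x) = 8x³ + 8x - 5
Step 1: J′(-0.5) = -10; x₁ = -0.5 − 0.01·(-10) = -0.4
Step 2: J′(-0.4) = -8.712; x₂ = -0.4 − 0.01·(-8.712) = -0.31288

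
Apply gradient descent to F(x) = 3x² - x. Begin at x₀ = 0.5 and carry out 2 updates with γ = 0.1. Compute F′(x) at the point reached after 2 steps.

0.32

F′(x) = 6x - 1
Step 1: F′(0.5) = 2; x₁ = 0.5 − 0.1·2 = 0.3
Step 2: F′(0.3) = 0.8; x₂ = 0.3 − 0.1·0.8 = 0.22
F′(x) at (0.22) = 0.32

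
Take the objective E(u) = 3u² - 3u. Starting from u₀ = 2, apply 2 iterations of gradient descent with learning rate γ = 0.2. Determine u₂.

E′(u) = 6u - 3
u₁ = 2 − 0.2·9 = 0.2
u₂ = 0.2 − 0.2·(-1.8) = 0.56

0.56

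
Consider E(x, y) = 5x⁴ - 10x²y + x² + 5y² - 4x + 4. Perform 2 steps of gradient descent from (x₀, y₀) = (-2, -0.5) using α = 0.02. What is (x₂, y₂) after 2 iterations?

∇E = (20x³ - 20xy + 2x - 4, -10x² + 10y)
(x₁, y₁) = (-2, -0.5) − 0.02·(-188, -45) = (1.76, 0.4)
(x₂, y₂) = (1.76, 0.4) − 0.02·(94.47552, -26.976) = (-0.1295104, 0.93952)

(-0.1295104, 0.93952)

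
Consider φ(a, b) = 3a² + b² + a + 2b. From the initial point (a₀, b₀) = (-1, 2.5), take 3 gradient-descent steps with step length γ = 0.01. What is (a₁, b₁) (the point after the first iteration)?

(-0.95, 2.43)

∇φ = (6a + 1, 2b + 2)
Step 1: at (-1, 2.5), ∇φ = (-5, 7) → (-1, 2.5) − 0.01·(-5, 7) = (-0.95, 2.43)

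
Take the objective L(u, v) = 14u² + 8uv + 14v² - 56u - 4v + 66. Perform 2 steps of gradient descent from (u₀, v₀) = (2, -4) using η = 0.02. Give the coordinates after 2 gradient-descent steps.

(2.6016, -1.2224)

∇L = (28u + 8v - 56, 8u + 28v - 4)
(u₁, v₁) = (2, -4) − 0.02·(-32, -100) = (2.64, -2)
(u₂, v₂) = (2.64, -2) − 0.02·(1.92, -38.88) = (2.6016, -1.2224)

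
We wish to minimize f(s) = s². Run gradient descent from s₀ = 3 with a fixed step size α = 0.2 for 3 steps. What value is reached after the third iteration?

0.648

f′(s) = 2s
s₁ = 3 − 0.2·6 = 1.8
s₂ = 1.8 − 0.2·3.6 = 1.08
s₃ = 1.08 − 0.2·2.16 = 0.648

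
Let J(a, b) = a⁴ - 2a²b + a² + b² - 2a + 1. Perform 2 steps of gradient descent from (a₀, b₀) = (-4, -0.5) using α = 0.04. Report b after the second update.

∇J = (4a³ - 4ab + 2a - 2, -2a² + 2b)
(a₁, b₁) = (-4, -0.5) − 0.04·(-274, -33) = (6.96, 0.82)
(a₂, b₂) = (6.96, 0.82) − 0.04·(1337.705344, -95.2432) = (-46.54821376, 4.629728)
b = 4.629728

4.629728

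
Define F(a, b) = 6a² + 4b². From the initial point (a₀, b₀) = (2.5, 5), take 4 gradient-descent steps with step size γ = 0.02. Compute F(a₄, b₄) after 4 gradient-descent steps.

∇F = (12a, 8b)
Step 1: at (2.5, 5), ∇F = (30, 40) → (2.5, 5) − 0.02·(30, 40) = (1.9, 4.2)
Step 2: at (1.9, 4.2), ∇F = (22.8, 33.6) → (1.9, 4.2) − 0.02·(22.8, 33.6) = (1.444, 3.528)
Step 3: at (1.444, 3.528), ∇F = (17.328, 28.224) → (1.444, 3.528) − 0.02·(17.328, 28.224) = (1.09744, 2.96352)
Step 4: at (1.09744, 2.96352), ∇F = (13.16928, 23.70816) → (1.09744, 2.96352) − 0.02·(13.16928, 23.70816) = (0.8340544, 2.4893568)
F(0.8340544, 2.4893568) = 28.96146956378112

28.96146956378112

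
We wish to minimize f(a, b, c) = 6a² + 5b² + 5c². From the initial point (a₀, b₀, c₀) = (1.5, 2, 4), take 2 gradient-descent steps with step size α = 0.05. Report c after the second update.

∇f = (12a, 10b, 10c)
(a₁, b₁, c₁) = (1.5, 2, 4) − 0.05·(18, 20, 40) = (0.6, 1, 2)
(a₂, b₂, c₂) = (0.6, 1, 2) − 0.05·(7.2, 10, 20) = (0.24, 0.5, 1)
c = 1

1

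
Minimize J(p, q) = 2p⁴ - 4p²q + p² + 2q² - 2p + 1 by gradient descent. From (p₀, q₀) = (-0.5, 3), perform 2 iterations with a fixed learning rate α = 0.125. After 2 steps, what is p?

∇J = (8p³ - 8pq + 2p - 2, -4p² + 4q)
Step 1: at (-0.5, 3), ∇J = (8, 11) → (-0.5, 3) − 0.125·(8, 11) = (-1.5, 1.625)
Step 2: at (-1.5, 1.625), ∇J = (-12.5, -2.5) → (-1.5, 1.625) − 0.125·(-12.5, -2.5) = (0.0625, 1.9375)
p = 0.0625

0.0625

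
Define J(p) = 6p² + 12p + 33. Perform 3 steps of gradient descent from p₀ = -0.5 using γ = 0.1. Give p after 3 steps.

-1.004

J′(p) = 12p + 12
Step 1: J′(-0.5) = 6; p₁ = -0.5 − 0.1·6 = -1.1
Step 2: J′(-1.1) = -1.2; p₂ = -1.1 − 0.1·(-1.2) = -0.98
Step 3: J′(-0.98) = 0.24; p₃ = -0.98 − 0.1·0.24 = -1.004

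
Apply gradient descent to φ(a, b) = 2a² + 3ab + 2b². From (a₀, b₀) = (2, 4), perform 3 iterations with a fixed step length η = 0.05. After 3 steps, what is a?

∇φ = (4a + 3b, 3a + 4b)
Step 1: at (2, 4), ∇φ = (20, 22) → (2, 4) − 0.05·(20, 22) = (1, 2.9)
Step 2: at (1, 2.9), ∇φ = (12.7, 14.6) → (1, 2.9) − 0.05·(12.7, 14.6) = (0.365, 2.17)
Step 3: at (0.365, 2.17), ∇φ = (7.97, 9.775) → (0.365, 2.17) − 0.05·(7.97, 9.775) = (-0.0335, 1.68125)
a = -0.0335

-0.0335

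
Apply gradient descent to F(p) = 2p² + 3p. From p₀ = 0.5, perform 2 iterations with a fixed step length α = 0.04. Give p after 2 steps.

F′(p) = 4p + 3
Step 1: F′(0.5) = 5; p₁ = 0.5 − 0.04·5 = 0.3
Step 2: F′(0.3) = 4.2; p₂ = 0.3 − 0.04·4.2 = 0.132

0.132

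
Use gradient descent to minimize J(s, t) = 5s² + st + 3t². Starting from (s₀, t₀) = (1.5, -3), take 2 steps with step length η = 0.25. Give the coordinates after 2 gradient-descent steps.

(1.96875, -0.1875)

∇J = (10s + t, s + 6t)
(s₁, t₁) = (1.5, -3) − 0.25·(12, -16.5) = (-1.5, 1.125)
(s₂, t₂) = (-1.5, 1.125) − 0.25·(-13.875, 5.25) = (1.96875, -0.1875)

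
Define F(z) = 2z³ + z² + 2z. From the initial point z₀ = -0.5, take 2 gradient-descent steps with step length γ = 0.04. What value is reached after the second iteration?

-0.7184

F′(z) = 6z² + 2z + 2
z₁ = -0.5 − 0.04·2.5 = -0.6
z₂ = -0.6 − 0.04·2.96 = -0.7184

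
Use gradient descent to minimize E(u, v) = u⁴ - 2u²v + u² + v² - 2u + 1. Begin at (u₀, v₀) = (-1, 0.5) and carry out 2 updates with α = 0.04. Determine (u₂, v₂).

∇E = (4u³ - 4uv + 2u - 2, -2u² + 2v)
Step 1: at (-1, 0.5), ∇E = (-6, -1) → (-1, 0.5) − 0.04·(-6, -1) = (-0.76, 0.54)
Step 2: at (-0.76, 0.54), ∇E = (-3.634304, -0.0752) → (-0.76, 0.54) − 0.04·(-3.634304, -0.0752) = (-0.61462784, 0.543008)

(-0.61462784, 0.543008)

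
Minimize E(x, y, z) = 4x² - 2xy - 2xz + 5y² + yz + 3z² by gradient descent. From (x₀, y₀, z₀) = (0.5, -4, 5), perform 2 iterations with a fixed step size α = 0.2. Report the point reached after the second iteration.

(1.22, -3.16, -0.6)

∇E = (8x - 2y - 2z, -2x + 10y + z, -2x + y + 6z)
Step 1: at (0.5, -4, 5), ∇E = (2, -36, 25) → (0.5, -4, 5) − 0.2·(2, -36, 25) = (0.1, 3.2, 0)
Step 2: at (0.1, 3.2, 0), ∇E = (-5.6, 31.8, 3) → (0.1, 3.2, 0) − 0.2·(-5.6, 31.8, 3) = (1.22, -3.16, -0.6)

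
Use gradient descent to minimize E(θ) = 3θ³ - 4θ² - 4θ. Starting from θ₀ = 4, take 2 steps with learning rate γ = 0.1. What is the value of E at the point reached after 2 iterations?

E′(θ) = 9θ² - 8θ - 4
θ₁ = 4 − 0.1·108 = -6.8
θ₂ = -6.8 − 0.1·466.56 = -53.456
E(-53.456) = -469474.957672448

-469474.957672448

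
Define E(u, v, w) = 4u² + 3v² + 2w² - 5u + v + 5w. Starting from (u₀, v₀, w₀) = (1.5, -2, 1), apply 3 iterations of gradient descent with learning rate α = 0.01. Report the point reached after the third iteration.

(1.306352, -1.689404, 0.740656)

∇E = (8u - 5, 6v + 1, 4w + 5)
Step 1: at (1.5, -2, 1), ∇E = (7, -11, 9) → (1.5, -2, 1) − 0.01·(7, -11, 9) = (1.43, -1.89, 0.91)
Step 2: at (1.43, -1.89, 0.91), ∇E = (6.44, -10.34, 8.64) → (1.43, -1.89, 0.91) − 0.01·(6.44, -10.34, 8.64) = (1.3656, -1.7866, 0.8236)
Step 3: at (1.3656, -1.7866, 0.8236), ∇E = (5.9248, -9.7196, 8.2944) → (1.3656, -1.7866, 0.8236) − 0.01·(5.9248, -9.7196, 8.2944) = (1.306352, -1.689404, 0.740656)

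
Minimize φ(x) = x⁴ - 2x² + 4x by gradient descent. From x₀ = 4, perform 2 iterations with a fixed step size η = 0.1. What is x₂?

φ′(x) = 4x³ - 4x + 4
Step 1: φ′(4) = 244; x₁ = 4 − 0.1·244 = -20.4
Step 2: φ′(-20.4) = -33873.056; x₂ = -20.4 − 0.1·(-33873.056) = 3366.9056

3366.9056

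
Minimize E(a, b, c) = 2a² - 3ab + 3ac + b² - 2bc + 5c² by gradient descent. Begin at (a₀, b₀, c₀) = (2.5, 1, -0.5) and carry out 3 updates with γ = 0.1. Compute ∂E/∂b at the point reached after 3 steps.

∇E = (4a - 3b + 3c, -3a + 2b - 2c, 3a - 2b + 10c)
(a₁, b₁, c₁) = (2.5, 1, -0.5) − 0.1·(5.5, -4.5, 0.5) = (1.95, 1.45, -0.55)
(a₂, b₂, c₂) = (1.95, 1.45, -0.55) − 0.1·(1.8, -1.85, -2.55) = (1.77, 1.635, -0.295)
(a₃, b₃, c₃) = (1.77, 1.635, -0.295) − 0.1·(1.29, -1.45, -0.91) = (1.641, 1.78, -0.204)
∂E/∂b at (1.641, 1.78, -0.204) = -0.955

-0.955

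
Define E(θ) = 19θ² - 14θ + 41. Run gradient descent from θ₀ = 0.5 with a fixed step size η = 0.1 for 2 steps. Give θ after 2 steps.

1.4

E′(θ) = 38θ - 14
θ₁ = 0.5 − 0.1·5 = 0
θ₂ = 0 − 0.1·(-14) = 1.4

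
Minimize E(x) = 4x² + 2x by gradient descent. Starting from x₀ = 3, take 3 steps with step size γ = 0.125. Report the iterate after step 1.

E′(x) = 8x + 2
Step 1: E′(3) = 26; x₁ = 3 − 0.125·26 = -0.25

-0.25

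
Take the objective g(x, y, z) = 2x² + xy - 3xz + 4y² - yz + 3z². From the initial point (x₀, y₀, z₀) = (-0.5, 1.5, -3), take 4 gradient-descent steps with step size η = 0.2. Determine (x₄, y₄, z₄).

∇g = (4x + y - 3z, x + 8y - z, -3x - y + 6z)
Step 1: at (-0.5, 1.5, -3), ∇g = (8.5, 14.5, -18) → (-0.5, 1.5, -3) − 0.2·(8.5, 14.5, -18) = (-2.2, -1.4, 0.6)
Step 2: at (-2.2, -1.4, 0.6), ∇g = (-12, -14, 11.6) → (-2.2, -1.4, 0.6) − 0.2·(-12, -14, 11.6) = (0.2, 1.4, -1.72)
Step 3: at (0.2, 1.4, -1.72), ∇g = (7.36, 13.12, -12.32) → (0.2, 1.4, -1.72) − 0.2·(7.36, 13.12, -12.32) = (-1.272, -1.224, 0.744)
Step 4: at (-1.272, -1.224, 0.744), ∇g = (-8.544, -11.808, 9.504) → (-1.272, -1.224, 0.744) − 0.2·(-8.544, -11.808, 9.504) = (0.4368, 1.1376, -1.1568)

(0.4368, 1.1376, -1.1568)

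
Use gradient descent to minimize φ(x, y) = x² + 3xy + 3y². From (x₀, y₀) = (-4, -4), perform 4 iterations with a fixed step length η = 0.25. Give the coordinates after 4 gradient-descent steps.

∇φ = (2x + 3y, 3x + 6y)
(x₁, y₁) = (-4, -4) − 0.25·(-20, -36) = (1, 5)
(x₂, y₂) = (1, 5) − 0.25·(17, 33) = (-3.25, -3.25)
(x₃, y₃) = (-3.25, -3.25) − 0.25·(-16.25, -29.25) = (0.8125, 4.0625)
(x₄, y₄) = (0.8125, 4.0625) − 0.25·(13.8125, 26.8125) = (-2.640625, -2.640625)

(-2.640625, -2.640625)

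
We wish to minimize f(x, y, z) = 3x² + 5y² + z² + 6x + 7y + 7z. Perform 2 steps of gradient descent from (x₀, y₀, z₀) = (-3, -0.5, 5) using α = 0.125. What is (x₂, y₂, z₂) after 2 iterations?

(-1.125, -0.6875, 1.28125)

∇f = (6x + 6, 10y + 7, 2z + 7)
Step 1: at (-3, -0.5, 5), ∇f = (-12, 2, 17) → (-3, -0.5, 5) − 0.125·(-12, 2, 17) = (-1.5, -0.75, 2.875)
Step 2: at (-1.5, -0.75, 2.875), ∇f = (-3, -0.5, 12.75) → (-1.5, -0.75, 2.875) − 0.125·(-3, -0.5, 12.75) = (-1.125, -0.6875, 1.28125)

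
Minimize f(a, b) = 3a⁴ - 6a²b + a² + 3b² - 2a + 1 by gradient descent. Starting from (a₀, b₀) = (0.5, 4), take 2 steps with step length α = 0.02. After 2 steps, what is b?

3.236908

∇f = (12a³ - 12ab + 2a - 2, -6a² + 6b)
(a₁, b₁) = (0.5, 4) − 0.02·(-23.5, 22.5) = (0.97, 3.55)
(a₂, b₂) = (0.97, 3.55) − 0.02·(-30.429924, 15.6546) = (1.57859848, 3.236908)
b = 3.236908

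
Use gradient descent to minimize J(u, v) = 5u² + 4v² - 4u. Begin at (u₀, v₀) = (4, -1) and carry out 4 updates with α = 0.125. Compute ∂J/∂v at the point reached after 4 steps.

∇J = (10u - 4, 8v)
(u₁, v₁) = (4, -1) − 0.125·(36, -8) = (-0.5, 0)
(u₂, v₂) = (-0.5, 0) − 0.125·(-9, 0) = (0.625, 0)
(u₃, v₃) = (0.625, 0) − 0.125·(2.25, 0) = (0.34375, 0)
(u₄, v₄) = (0.34375, 0) − 0.125·(-0.5625, 0) = (0.4140625, 0)
∂J/∂v at (0.4140625, 0) = 0

0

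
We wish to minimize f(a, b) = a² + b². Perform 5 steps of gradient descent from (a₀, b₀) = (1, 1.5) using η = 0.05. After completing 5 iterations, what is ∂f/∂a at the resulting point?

1.18098

∇f = (2a, 2b)
(a₁, b₁) = (1, 1.5) − 0.05·(2, 3) = (0.9, 1.35)
(a₂, b₂) = (0.9, 1.35) − 0.05·(1.8, 2.7) = (0.81, 1.215)
(a₃, b₃) = (0.81, 1.215) − 0.05·(1.62, 2.43) = (0.729, 1.0935)
(a₄, b₄) = (0.729, 1.0935) − 0.05·(1.458, 2.187) = (0.6561, 0.98415)
(a₅, b₅) = (0.6561, 0.98415) − 0.05·(1.3122, 1.9683) = (0.59049, 0.885735)
∂f/∂a at (0.59049, 0.885735) = 1.18098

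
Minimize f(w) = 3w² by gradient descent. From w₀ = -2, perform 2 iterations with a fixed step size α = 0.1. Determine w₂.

-0.32

f′(w) = 6w
w₁ = -2 − 0.1·(-12) = -0.8
w₂ = -0.8 − 0.1·(-4.8) = -0.32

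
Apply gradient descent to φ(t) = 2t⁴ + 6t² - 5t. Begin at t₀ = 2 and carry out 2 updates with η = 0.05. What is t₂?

3.36535

φ′(t) = 8t³ + 12t - 5
Step 1: φ′(2) = 83; t₁ = 2 − 0.05·83 = -2.15
Step 2: φ′(-2.15) = -110.307; t₂ = -2.15 − 0.05·(-110.307) = 3.36535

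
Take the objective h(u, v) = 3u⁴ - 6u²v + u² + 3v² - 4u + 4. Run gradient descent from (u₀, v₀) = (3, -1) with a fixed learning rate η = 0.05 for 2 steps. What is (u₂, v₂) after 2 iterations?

(2034.2606, 69.803)

∇h = (12u³ - 12uv + 2u - 4, -6u² + 6v)
Step 1: at (3, -1), ∇h = (362, -60) → (3, -1) − 0.05·(362, -60) = (-15.1, 2)
Step 2: at (-15.1, 2), ∇h = (-40987.212, -1356.06) → (-15.1, 2) − 0.05·(-40987.212, -1356.06) = (2034.2606, 69.803)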